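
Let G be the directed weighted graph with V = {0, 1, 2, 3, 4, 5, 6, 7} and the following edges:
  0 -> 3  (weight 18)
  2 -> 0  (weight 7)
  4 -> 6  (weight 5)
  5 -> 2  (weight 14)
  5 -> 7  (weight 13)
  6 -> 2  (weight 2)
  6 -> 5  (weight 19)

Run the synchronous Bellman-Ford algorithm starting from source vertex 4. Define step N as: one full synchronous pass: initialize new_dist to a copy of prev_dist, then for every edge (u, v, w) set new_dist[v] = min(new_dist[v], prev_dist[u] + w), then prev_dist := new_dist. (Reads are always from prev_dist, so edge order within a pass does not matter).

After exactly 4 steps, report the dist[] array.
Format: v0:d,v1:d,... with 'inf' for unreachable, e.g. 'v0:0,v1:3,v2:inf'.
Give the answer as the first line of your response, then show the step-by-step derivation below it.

v0:14,v1:inf,v2:7,v3:32,v4:0,v5:24,v6:5,v7:37

step 1: dist = v0:inf,v1:inf,v2:inf,v3:inf,v4:0,v5:inf,v6:5,v7:inf
step 2: dist = v0:inf,v1:inf,v2:7,v3:inf,v4:0,v5:24,v6:5,v7:inf
step 3: dist = v0:14,v1:inf,v2:7,v3:inf,v4:0,v5:24,v6:5,v7:37
step 4: dist = v0:14,v1:inf,v2:7,v3:32,v4:0,v5:24,v6:5,v7:37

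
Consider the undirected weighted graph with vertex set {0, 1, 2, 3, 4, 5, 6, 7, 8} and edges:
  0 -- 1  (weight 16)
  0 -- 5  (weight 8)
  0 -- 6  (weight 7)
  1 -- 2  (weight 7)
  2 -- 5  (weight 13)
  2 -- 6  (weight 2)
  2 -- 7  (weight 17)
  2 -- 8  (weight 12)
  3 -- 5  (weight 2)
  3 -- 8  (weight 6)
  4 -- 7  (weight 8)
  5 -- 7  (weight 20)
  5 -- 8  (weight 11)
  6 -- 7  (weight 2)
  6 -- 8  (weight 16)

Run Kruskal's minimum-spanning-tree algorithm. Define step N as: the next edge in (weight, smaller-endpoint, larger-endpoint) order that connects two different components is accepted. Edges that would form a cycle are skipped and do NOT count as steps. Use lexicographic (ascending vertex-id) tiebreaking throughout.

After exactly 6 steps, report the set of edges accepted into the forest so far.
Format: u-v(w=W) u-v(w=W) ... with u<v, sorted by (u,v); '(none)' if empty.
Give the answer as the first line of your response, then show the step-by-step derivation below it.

0-6(w=7) 1-2(w=7) 2-6(w=2) 3-5(w=2) 3-8(w=6) 6-7(w=2)

step 1: add edge 2-6 (w=2); MST = {2-6(w=2)}
step 2: add edge 3-5 (w=2); MST = {2-6(w=2) 3-5(w=2)}
step 3: add edge 6-7 (w=2); MST = {2-6(w=2) 3-5(w=2) 6-7(w=2)}
step 4: add edge 3-8 (w=6); MST = {2-6(w=2) 3-5(w=2) 3-8(w=6) 6-7(w=2)}
step 5: add edge 0-6 (w=7); MST = {0-6(w=7) 2-6(w=2) 3-5(w=2) 3-8(w=6) 6-7(w=2)}
step 6: add edge 1-2 (w=7); MST = {0-6(w=7) 1-2(w=7) 2-6(w=2) 3-5(w=2) 3-8(w=6) 6-7(w=2)}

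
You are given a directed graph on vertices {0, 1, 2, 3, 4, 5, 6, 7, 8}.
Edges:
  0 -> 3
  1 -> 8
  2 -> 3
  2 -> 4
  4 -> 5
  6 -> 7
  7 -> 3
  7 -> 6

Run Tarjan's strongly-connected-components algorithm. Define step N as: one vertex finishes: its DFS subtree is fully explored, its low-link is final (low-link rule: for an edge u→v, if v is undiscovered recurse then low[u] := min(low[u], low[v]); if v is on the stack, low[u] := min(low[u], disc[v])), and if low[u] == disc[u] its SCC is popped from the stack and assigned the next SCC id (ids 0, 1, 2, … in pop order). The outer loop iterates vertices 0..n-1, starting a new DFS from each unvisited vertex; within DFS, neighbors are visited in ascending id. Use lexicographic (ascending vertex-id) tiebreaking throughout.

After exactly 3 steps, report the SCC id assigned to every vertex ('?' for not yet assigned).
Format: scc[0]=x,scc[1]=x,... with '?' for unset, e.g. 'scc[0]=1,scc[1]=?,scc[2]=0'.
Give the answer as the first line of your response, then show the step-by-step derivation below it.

scc[0]=1,scc[1]=?,scc[2]=?,scc[3]=0,scc[4]=?,scc[5]=?,scc[6]=?,scc[7]=?,scc[8]=2

step 1: low=(low[0]=0,low[1]=?,low[2]=?,low[3]=1,low[4]=?,low[5]=?,low[6]=?,low[7]=?,low[8]=?); scc=(scc[0]=?,scc[1]=?,scc[2]=?,scc[3]=0,scc[4]=?,scc[5]=?,scc[6]=?,scc[7]=?,scc[8]=?)
step 2: low=(low[0]=0,low[1]=?,low[2]=?,low[3]=1,low[4]=?,low[5]=?,low[6]=?,low[7]=?,low[8]=?); scc=(scc[0]=1,scc[1]=?,scc[2]=?,scc[3]=0,scc[4]=?,scc[5]=?,scc[6]=?,scc[7]=?,scc[8]=?)
step 3: low=(low[0]=0,low[1]=2,low[2]=?,low[3]=1,low[4]=?,low[5]=?,low[6]=?,low[7]=?,low[8]=3); scc=(scc[0]=1,scc[1]=?,scc[2]=?,scc[3]=0,scc[4]=?,scc[5]=?,scc[6]=?,scc[7]=?,scc[8]=2)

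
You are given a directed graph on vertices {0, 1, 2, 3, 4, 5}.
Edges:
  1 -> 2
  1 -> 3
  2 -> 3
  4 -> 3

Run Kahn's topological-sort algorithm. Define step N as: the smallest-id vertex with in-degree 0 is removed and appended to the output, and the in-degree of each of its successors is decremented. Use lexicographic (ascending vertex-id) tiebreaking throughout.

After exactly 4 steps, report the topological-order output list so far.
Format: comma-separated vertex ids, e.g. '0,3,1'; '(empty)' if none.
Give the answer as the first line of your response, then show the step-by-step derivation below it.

0,1,2,4

step 1: output 0; order=[0]; indeg=(0,0,1,3,0,0)
step 2: output 1; order=[0,1]; indeg=(0,0,0,2,0,0)
step 3: output 2; order=[0,1,2]; indeg=(0,0,0,1,0,0)
step 4: output 4; order=[0,1,2,4]; indeg=(0,0,0,0,0,0)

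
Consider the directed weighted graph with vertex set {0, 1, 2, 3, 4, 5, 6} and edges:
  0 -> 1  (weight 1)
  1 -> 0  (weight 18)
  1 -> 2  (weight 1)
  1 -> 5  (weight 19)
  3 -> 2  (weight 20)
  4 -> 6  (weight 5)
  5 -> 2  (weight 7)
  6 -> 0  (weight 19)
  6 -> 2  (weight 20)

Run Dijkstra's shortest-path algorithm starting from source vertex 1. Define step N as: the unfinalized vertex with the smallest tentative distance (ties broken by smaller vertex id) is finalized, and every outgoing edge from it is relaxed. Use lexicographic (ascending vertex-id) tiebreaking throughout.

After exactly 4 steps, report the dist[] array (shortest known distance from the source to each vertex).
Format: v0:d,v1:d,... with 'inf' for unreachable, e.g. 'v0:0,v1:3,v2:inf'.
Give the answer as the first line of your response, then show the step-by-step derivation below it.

v0:18,v1:0,v2:1,v3:inf,v4:inf,v5:19,v6:inf

step 1: dist = v0:18,v1:0,v2:1,v3:inf,v4:inf,v5:19,v6:inf
step 2: dist = v0:18,v1:0,v2:1,v3:inf,v4:inf,v5:19,v6:inf
step 3: dist = v0:18,v1:0,v2:1,v3:inf,v4:inf,v5:19,v6:inf
step 4: dist = v0:18,v1:0,v2:1,v3:inf,v4:inf,v5:19,v6:inf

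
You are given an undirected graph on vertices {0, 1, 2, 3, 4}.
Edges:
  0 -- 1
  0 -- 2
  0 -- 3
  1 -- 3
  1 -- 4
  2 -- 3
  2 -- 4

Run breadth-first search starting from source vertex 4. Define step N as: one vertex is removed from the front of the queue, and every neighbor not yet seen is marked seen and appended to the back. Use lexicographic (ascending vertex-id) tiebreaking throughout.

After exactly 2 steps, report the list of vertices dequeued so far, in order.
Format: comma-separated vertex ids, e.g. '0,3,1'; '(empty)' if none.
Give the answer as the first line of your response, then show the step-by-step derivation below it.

4,1

step 1: dequeue 4; queue=[1,2]; order=4
step 2: dequeue 1; queue=[2,0,3]; order=4,1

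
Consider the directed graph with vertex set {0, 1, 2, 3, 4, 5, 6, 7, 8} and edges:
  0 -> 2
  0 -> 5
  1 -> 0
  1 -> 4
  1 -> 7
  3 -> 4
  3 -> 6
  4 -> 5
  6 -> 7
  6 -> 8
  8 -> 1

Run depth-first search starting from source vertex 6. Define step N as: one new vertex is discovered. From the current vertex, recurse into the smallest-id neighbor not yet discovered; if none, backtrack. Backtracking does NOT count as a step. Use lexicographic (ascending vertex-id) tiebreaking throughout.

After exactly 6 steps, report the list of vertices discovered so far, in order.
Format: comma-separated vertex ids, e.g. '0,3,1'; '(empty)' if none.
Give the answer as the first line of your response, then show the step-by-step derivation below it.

6,7,8,1,0,2

step 1: discover 6; path=6; order=6
step 2: discover 7; path=6>7; order=6,7
step 3: discover 8; path=6>8; order=6,7,8
step 4: discover 1; path=6>8>1; order=6,7,8,1
step 5: discover 0; path=6>8>1>0; order=6,7,8,1,0
step 6: discover 2; path=6>8>1>0>2; order=6,7,8,1,0,2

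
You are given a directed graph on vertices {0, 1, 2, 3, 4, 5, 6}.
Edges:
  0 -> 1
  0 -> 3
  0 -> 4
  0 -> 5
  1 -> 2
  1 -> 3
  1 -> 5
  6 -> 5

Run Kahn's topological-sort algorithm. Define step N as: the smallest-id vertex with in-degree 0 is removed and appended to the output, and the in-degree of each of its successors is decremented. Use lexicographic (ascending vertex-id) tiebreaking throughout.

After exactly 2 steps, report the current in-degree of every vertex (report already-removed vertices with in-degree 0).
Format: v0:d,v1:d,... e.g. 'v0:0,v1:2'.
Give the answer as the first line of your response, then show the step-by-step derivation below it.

v0:0,v1:0,v2:0,v3:0,v4:0,v5:1,v6:0

step 1: output 0; order=[0]; indeg=(0,0,1,1,0,2,0)
step 2: output 1; order=[0,1]; indeg=(0,0,0,0,0,1,0)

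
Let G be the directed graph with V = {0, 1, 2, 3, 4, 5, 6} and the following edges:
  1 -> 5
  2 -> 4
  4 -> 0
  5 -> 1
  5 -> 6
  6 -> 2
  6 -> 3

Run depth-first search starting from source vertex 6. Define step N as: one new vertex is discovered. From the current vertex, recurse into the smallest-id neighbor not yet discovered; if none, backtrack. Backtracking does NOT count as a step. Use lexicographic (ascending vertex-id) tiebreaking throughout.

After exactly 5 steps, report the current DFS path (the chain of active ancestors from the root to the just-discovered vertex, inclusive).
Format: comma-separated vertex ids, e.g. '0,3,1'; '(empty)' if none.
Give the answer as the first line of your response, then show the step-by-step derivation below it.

6,3

step 1: discover 6; path=6; order=6
step 2: discover 2; path=6>2; order=6,2
step 3: discover 4; path=6>2>4; order=6,2,4
step 4: discover 0; path=6>2>4>0; order=6,2,4,0
step 5: discover 3; path=6>3; order=6,2,4,0,3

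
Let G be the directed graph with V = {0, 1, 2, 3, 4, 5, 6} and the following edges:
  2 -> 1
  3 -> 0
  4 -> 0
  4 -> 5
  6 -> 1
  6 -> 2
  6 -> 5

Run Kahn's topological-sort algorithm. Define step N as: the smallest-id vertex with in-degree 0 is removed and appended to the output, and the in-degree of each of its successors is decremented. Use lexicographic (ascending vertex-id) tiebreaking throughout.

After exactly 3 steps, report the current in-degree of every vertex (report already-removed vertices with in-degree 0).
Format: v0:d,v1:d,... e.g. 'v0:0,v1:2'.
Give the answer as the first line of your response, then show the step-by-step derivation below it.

v0:0,v1:2,v2:1,v3:0,v4:0,v5:1,v6:0

step 1: output 3; order=[3]; indeg=(1,2,1,0,0,2,0)
step 2: output 4; order=[3,4]; indeg=(0,2,1,0,0,1,0)
step 3: output 0; order=[3,4,0]; indeg=(0,2,1,0,0,1,0)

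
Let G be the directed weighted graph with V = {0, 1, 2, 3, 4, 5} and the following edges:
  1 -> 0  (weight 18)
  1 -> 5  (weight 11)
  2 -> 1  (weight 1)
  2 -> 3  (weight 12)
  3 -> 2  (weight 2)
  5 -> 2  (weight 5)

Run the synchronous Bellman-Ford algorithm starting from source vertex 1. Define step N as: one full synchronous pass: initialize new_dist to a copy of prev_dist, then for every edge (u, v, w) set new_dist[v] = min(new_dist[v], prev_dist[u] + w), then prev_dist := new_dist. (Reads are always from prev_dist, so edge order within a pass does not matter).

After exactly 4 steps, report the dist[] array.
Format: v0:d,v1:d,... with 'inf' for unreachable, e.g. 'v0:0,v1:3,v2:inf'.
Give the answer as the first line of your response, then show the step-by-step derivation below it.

v0:18,v1:0,v2:16,v3:28,v4:inf,v5:11

step 1: dist = v0:18,v1:0,v2:inf,v3:inf,v4:inf,v5:11
step 2: dist = v0:18,v1:0,v2:16,v3:inf,v4:inf,v5:11
step 3: dist = v0:18,v1:0,v2:16,v3:28,v4:inf,v5:11
step 4: dist = v0:18,v1:0,v2:16,v3:28,v4:inf,v5:11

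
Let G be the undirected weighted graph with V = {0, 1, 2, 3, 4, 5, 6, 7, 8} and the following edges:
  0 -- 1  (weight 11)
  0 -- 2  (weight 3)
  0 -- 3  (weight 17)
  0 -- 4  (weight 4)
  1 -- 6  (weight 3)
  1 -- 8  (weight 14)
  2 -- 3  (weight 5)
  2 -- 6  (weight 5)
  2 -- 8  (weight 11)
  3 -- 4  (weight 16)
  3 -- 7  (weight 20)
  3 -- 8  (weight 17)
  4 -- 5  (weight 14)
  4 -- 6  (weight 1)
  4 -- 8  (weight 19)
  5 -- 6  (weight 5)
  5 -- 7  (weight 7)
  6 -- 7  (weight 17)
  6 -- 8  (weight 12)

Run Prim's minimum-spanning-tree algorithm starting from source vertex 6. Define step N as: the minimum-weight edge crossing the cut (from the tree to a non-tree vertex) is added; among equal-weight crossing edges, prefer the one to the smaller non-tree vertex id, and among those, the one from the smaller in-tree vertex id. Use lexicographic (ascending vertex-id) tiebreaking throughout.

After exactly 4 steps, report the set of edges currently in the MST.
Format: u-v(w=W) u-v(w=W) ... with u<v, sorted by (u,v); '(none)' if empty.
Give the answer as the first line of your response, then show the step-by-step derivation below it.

0-2(w=3) 0-4(w=4) 1-6(w=3) 4-6(w=1)

step 1: add edge 4-6 (w=1); MST = {4-6(w=1)}
step 2: add edge 1-6 (w=3); MST = {1-6(w=3) 4-6(w=1)}
step 3: add edge 0-4 (w=4); MST = {0-4(w=4) 1-6(w=3) 4-6(w=1)}
step 4: add edge 0-2 (w=3); MST = {0-2(w=3) 0-4(w=4) 1-6(w=3) 4-6(w=1)}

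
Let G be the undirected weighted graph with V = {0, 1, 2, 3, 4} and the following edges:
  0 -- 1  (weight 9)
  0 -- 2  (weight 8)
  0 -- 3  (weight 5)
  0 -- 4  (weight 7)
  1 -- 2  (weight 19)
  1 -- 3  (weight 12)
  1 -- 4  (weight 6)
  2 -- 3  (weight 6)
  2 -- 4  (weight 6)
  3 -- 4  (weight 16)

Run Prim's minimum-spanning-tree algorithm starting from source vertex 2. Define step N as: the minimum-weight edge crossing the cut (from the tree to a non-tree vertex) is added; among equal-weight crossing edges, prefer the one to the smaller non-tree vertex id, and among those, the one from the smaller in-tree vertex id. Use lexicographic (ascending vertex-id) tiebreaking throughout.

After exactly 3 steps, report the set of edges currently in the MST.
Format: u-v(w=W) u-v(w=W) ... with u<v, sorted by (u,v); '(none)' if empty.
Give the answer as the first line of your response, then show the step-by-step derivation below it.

0-3(w=5) 2-3(w=6) 2-4(w=6)

step 1: add edge 2-3 (w=6); MST = {2-3(w=6)}
step 2: add edge 0-3 (w=5); MST = {0-3(w=5) 2-3(w=6)}
step 3: add edge 2-4 (w=6); MST = {0-3(w=5) 2-3(w=6) 2-4(w=6)}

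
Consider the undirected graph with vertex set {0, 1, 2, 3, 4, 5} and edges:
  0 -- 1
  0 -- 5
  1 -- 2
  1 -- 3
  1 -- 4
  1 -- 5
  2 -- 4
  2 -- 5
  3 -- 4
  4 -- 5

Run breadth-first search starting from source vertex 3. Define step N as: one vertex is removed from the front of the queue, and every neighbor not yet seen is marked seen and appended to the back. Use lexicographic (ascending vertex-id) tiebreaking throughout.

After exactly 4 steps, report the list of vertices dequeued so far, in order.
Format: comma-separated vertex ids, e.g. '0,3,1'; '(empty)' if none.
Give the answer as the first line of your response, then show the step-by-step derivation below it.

3,1,4,0

step 1: dequeue 3; queue=[1,4]; order=3
step 2: dequeue 1; queue=[4,0,2,5]; order=3,1
step 3: dequeue 4; queue=[0,2,5]; order=3,1,4
step 4: dequeue 0; queue=[2,5]; order=3,1,4,0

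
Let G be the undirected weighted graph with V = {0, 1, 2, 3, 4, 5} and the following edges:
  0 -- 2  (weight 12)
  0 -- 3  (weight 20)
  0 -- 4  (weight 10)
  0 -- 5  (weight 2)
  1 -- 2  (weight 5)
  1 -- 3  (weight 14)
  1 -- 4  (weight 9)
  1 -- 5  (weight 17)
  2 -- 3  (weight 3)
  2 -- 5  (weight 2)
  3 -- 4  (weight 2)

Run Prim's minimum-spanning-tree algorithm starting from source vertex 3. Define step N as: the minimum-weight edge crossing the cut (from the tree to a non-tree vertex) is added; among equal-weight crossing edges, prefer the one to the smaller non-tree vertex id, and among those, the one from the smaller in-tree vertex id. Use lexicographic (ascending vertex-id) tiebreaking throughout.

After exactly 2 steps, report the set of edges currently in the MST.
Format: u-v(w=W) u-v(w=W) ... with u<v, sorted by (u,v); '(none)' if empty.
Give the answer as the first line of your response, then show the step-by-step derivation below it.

2-3(w=3) 3-4(w=2)

step 1: add edge 3-4 (w=2); MST = {3-4(w=2)}
step 2: add edge 2-3 (w=3); MST = {2-3(w=3) 3-4(w=2)}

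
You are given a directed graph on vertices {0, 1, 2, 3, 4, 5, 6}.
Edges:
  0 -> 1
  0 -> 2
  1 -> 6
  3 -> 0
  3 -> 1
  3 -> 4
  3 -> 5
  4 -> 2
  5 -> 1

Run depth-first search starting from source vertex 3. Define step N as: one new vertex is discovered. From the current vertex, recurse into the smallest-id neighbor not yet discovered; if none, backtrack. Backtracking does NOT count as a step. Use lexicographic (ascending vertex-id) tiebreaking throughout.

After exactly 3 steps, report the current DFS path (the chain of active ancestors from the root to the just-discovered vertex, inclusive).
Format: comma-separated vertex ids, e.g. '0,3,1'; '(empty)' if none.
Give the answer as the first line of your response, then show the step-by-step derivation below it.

3,0,1

step 1: discover 3; path=3; order=3
step 2: discover 0; path=3>0; order=3,0
step 3: discover 1; path=3>0>1; order=3,0,1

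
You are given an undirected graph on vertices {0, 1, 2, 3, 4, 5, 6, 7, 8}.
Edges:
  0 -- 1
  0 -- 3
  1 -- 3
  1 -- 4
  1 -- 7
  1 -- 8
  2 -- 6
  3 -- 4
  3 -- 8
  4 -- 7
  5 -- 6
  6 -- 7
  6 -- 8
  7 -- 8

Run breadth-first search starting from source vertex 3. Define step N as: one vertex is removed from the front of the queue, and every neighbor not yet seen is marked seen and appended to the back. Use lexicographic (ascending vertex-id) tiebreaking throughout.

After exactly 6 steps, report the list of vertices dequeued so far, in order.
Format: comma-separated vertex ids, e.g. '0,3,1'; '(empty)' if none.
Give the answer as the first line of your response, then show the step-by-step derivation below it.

3,0,1,4,8,7

step 1: dequeue 3; queue=[0,1,4,8]; order=3
step 2: dequeue 0; queue=[1,4,8]; order=3,0
step 3: dequeue 1; queue=[4,8,7]; order=3,0,1
step 4: dequeue 4; queue=[8,7]; order=3,0,1,4
step 5: dequeue 8; queue=[7,6]; order=3,0,1,4,8
step 6: dequeue 7; queue=[6]; order=3,0,1,4,8,7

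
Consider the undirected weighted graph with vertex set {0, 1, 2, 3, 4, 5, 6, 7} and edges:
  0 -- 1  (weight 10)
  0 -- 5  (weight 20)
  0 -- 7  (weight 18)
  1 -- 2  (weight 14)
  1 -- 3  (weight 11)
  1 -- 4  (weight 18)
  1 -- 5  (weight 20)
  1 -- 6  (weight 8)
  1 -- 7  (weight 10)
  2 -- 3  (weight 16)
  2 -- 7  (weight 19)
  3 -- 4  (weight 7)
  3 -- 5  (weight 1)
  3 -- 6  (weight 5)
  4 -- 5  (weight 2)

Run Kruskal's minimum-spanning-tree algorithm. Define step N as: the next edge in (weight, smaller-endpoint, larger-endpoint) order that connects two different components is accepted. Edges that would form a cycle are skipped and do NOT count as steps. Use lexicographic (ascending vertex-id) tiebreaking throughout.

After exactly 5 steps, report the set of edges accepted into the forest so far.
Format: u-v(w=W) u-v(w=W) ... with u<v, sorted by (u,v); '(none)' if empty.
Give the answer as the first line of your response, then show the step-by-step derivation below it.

0-1(w=10) 1-6(w=8) 3-5(w=1) 3-6(w=5) 4-5(w=2)

step 1: add edge 3-5 (w=1); MST = {3-5(w=1)}
step 2: add edge 4-5 (w=2); MST = {3-5(w=1) 4-5(w=2)}
step 3: add edge 3-6 (w=5); MST = {3-5(w=1) 3-6(w=5) 4-5(w=2)}
step 4: add edge 1-6 (w=8); MST = {1-6(w=8) 3-5(w=1) 3-6(w=5) 4-5(w=2)}
step 5: add edge 0-1 (w=10); MST = {0-1(w=10) 1-6(w=8) 3-5(w=1) 3-6(w=5) 4-5(w=2)}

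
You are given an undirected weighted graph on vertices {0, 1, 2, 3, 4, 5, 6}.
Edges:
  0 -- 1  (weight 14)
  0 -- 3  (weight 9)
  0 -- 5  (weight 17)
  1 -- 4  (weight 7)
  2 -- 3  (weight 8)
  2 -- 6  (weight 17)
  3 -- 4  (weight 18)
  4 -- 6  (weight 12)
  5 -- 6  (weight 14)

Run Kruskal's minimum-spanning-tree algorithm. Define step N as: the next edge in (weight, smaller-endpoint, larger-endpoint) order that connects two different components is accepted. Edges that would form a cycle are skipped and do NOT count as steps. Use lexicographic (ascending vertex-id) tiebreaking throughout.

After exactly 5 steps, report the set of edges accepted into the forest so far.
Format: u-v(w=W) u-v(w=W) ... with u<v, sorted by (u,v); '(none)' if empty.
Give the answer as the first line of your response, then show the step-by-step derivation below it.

0-1(w=14) 0-3(w=9) 1-4(w=7) 2-3(w=8) 4-6(w=12)

step 1: add edge 1-4 (w=7); MST = {1-4(w=7)}
step 2: add edge 2-3 (w=8); MST = {1-4(w=7) 2-3(w=8)}
step 3: add edge 0-3 (w=9); MST = {0-3(w=9) 1-4(w=7) 2-3(w=8)}
step 4: add edge 4-6 (w=12); MST = {0-3(w=9) 1-4(w=7) 2-3(w=8) 4-6(w=12)}
step 5: add edge 0-1 (w=14); MST = {0-1(w=14) 0-3(w=9) 1-4(w=7) 2-3(w=8) 4-6(w=12)}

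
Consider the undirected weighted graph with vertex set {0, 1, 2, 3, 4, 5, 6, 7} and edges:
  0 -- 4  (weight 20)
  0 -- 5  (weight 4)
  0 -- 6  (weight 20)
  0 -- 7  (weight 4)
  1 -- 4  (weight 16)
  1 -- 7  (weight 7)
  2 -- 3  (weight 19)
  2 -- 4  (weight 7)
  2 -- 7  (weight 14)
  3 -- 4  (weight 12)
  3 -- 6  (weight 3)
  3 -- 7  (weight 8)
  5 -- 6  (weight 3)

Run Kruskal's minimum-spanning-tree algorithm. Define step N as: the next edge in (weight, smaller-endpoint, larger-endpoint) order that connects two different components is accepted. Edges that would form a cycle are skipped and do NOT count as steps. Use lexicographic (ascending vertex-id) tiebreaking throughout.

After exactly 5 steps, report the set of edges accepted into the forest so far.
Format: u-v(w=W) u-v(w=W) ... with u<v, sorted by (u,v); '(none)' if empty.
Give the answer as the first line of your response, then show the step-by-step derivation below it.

0-5(w=4) 0-7(w=4) 1-7(w=7) 3-6(w=3) 5-6(w=3)

step 1: add edge 3-6 (w=3); MST = {3-6(w=3)}
step 2: add edge 5-6 (w=3); MST = {3-6(w=3) 5-6(w=3)}
step 3: add edge 0-5 (w=4); MST = {0-5(w=4) 3-6(w=3) 5-6(w=3)}
step 4: add edge 0-7 (w=4); MST = {0-5(w=4) 0-7(w=4) 3-6(w=3) 5-6(w=3)}
step 5: add edge 1-7 (w=7); MST = {0-5(w=4) 0-7(w=4) 1-7(w=7) 3-6(w=3) 5-6(w=3)}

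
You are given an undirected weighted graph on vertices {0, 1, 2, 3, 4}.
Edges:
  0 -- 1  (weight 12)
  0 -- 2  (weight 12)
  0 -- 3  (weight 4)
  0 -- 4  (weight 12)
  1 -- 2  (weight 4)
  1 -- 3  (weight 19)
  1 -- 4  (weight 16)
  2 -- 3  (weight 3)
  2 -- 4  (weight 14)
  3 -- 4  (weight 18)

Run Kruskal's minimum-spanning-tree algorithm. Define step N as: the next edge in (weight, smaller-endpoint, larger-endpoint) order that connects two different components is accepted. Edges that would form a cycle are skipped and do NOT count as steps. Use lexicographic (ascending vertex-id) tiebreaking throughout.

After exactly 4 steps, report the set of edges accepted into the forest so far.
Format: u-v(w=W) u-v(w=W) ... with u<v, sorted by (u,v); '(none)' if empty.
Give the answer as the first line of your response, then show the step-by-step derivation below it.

0-3(w=4) 0-4(w=12) 1-2(w=4) 2-3(w=3)

step 1: add edge 2-3 (w=3); MST = {2-3(w=3)}
step 2: add edge 0-3 (w=4); MST = {0-3(w=4) 2-3(w=3)}
step 3: add edge 1-2 (w=4); MST = {0-3(w=4) 1-2(w=4) 2-3(w=3)}
step 4: add edge 0-4 (w=12); MST = {0-3(w=4) 0-4(w=12) 1-2(w=4) 2-3(w=3)}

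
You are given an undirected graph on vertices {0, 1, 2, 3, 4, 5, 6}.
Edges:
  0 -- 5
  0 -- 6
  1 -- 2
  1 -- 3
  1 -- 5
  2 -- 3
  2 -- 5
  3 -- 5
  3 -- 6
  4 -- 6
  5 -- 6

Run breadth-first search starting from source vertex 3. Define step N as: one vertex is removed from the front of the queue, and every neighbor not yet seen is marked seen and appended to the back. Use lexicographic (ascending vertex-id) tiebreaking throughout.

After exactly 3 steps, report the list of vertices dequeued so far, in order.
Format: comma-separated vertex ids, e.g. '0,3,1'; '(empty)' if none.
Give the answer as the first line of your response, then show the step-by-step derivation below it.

3,1,2

step 1: dequeue 3; queue=[1,2,5,6]; order=3
step 2: dequeue 1; queue=[2,5,6]; order=3,1
step 3: dequeue 2; queue=[5,6]; order=3,1,2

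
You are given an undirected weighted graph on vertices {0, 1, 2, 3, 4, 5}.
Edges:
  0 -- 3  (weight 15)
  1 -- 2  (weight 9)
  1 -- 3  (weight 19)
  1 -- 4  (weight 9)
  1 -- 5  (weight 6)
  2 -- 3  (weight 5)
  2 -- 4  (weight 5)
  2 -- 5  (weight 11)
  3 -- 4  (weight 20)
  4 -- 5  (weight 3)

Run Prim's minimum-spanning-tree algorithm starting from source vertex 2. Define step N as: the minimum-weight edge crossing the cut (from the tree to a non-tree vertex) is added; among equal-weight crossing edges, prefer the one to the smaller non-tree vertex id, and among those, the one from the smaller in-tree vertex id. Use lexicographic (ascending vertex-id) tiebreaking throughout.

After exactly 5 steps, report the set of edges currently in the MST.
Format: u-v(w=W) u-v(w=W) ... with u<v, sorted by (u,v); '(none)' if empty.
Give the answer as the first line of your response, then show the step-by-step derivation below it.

0-3(w=15) 1-5(w=6) 2-3(w=5) 2-4(w=5) 4-5(w=3)

step 1: add edge 2-3 (w=5); MST = {2-3(w=5)}
step 2: add edge 2-4 (w=5); MST = {2-3(w=5) 2-4(w=5)}
step 3: add edge 4-5 (w=3); MST = {2-3(w=5) 2-4(w=5) 4-5(w=3)}
step 4: add edge 1-5 (w=6); MST = {1-5(w=6) 2-3(w=5) 2-4(w=5) 4-5(w=3)}
step 5: add edge 0-3 (w=15); MST = {0-3(w=15) 1-5(w=6) 2-3(w=5) 2-4(w=5) 4-5(w=3)}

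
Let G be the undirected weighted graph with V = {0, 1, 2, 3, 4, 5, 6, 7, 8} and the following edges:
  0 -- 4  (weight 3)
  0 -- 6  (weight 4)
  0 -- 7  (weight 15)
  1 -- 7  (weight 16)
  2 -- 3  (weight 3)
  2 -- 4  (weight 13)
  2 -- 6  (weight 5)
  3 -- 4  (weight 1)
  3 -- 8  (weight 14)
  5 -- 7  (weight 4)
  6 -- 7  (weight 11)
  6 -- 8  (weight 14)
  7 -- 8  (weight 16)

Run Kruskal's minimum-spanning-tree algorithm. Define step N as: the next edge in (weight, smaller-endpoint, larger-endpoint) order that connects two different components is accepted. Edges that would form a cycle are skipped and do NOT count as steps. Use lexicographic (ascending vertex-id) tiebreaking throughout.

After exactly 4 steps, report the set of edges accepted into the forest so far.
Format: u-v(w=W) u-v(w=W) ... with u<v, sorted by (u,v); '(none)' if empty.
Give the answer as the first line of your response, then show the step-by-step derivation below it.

0-4(w=3) 0-6(w=4) 2-3(w=3) 3-4(w=1)

step 1: add edge 3-4 (w=1); MST = {3-4(w=1)}
step 2: add edge 0-4 (w=3); MST = {0-4(w=3) 3-4(w=1)}
step 3: add edge 2-3 (w=3); MST = {0-4(w=3) 2-3(w=3) 3-4(w=1)}
step 4: add edge 0-6 (w=4); MST = {0-4(w=3) 0-6(w=4) 2-3(w=3) 3-4(w=1)}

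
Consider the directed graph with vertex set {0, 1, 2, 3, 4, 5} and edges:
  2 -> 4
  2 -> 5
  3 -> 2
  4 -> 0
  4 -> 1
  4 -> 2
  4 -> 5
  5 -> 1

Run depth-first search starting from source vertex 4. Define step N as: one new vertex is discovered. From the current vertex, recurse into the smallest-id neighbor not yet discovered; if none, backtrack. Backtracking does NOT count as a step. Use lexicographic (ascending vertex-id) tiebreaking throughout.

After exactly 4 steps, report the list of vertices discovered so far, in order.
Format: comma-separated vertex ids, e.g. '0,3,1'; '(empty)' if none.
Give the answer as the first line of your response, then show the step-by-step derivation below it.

4,0,1,2

step 1: discover 4; path=4; order=4
step 2: discover 0; path=4>0; order=4,0
step 3: discover 1; path=4>1; order=4,0,1
step 4: discover 2; path=4>2; order=4,0,1,2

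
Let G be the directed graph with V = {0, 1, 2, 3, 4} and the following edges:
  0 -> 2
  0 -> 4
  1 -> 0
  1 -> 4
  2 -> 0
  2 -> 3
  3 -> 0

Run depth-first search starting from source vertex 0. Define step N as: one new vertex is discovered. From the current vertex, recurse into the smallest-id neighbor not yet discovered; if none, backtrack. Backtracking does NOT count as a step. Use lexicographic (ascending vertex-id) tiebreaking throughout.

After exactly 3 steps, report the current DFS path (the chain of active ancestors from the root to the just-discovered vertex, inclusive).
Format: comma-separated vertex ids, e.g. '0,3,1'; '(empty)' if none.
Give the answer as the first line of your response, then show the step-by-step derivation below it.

0,2,3

step 1: discover 0; path=0; order=0
step 2: discover 2; path=0>2; order=0,2
step 3: discover 3; path=0>2>3; order=0,2,3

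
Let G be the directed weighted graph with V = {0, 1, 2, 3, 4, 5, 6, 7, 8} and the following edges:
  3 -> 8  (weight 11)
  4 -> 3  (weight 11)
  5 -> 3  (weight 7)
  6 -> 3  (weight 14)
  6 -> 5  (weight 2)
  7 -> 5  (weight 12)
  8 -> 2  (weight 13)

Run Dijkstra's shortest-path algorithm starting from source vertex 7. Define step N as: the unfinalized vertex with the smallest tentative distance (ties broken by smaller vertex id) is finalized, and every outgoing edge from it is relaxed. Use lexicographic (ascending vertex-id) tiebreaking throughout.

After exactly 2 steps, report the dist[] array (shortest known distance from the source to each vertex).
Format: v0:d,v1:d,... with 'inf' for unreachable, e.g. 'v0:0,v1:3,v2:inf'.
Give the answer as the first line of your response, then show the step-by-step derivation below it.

v0:inf,v1:inf,v2:inf,v3:19,v4:inf,v5:12,v6:inf,v7:0,v8:inf

step 1: dist = v0:inf,v1:inf,v2:inf,v3:inf,v4:inf,v5:12,v6:inf,v7:0,v8:inf
step 2: dist = v0:inf,v1:inf,v2:inf,v3:19,v4:inf,v5:12,v6:inf,v7:0,v8:inf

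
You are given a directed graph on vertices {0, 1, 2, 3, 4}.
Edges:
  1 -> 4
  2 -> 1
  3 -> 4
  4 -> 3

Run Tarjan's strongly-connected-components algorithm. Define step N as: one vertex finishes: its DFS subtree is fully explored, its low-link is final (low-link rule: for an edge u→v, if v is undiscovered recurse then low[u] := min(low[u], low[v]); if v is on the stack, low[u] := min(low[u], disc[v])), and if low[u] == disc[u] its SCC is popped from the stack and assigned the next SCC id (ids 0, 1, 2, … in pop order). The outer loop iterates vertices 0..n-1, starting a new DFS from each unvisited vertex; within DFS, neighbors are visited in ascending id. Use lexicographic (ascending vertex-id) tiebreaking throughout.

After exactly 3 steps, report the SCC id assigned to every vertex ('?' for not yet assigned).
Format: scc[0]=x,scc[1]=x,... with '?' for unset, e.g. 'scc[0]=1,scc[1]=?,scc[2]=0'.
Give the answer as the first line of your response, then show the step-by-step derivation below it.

scc[0]=0,scc[1]=?,scc[2]=?,scc[3]=1,scc[4]=1

step 1: low=(low[0]=0,low[1]=?,low[2]=?,low[3]=?,low[4]=?); scc=(scc[0]=0,scc[1]=?,scc[2]=?,scc[3]=?,scc[4]=?)
step 2: low=(low[0]=0,low[1]=1,low[2]=?,low[3]=2,low[4]=2); scc=(scc[0]=0,scc[1]=?,scc[2]=?,scc[3]=?,scc[4]=?)
step 3: low=(low[0]=0,low[1]=1,low[2]=?,low[3]=2,low[4]=2); scc=(scc[0]=0,scc[1]=?,scc[2]=?,scc[3]=1,scc[4]=1)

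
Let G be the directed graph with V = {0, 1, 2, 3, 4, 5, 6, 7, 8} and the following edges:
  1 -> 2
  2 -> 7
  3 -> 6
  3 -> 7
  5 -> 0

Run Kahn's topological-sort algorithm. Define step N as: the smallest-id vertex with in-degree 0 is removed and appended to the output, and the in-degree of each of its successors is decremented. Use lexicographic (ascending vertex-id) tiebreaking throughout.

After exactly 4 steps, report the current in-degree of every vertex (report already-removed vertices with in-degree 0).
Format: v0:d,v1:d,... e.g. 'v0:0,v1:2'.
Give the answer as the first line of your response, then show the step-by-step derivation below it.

v0:1,v1:0,v2:0,v3:0,v4:0,v5:0,v6:0,v7:0,v8:0

step 1: output 1; order=[1]; indeg=(1,0,0,0,0,0,1,2,0)
step 2: output 2; order=[1,2]; indeg=(1,0,0,0,0,0,1,1,0)
step 3: output 3; order=[1,2,3]; indeg=(1,0,0,0,0,0,0,0,0)
step 4: output 4; order=[1,2,3,4]; indeg=(1,0,0,0,0,0,0,0,0)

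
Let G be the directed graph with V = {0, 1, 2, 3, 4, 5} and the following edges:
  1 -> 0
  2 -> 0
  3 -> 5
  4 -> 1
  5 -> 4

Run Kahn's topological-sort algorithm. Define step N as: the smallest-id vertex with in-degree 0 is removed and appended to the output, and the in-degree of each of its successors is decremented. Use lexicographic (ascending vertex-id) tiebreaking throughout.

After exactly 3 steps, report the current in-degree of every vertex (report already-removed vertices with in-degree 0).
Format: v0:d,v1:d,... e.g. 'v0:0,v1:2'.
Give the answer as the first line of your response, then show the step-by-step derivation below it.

v0:1,v1:1,v2:0,v3:0,v4:0,v5:0

step 1: output 2; order=[2]; indeg=(1,1,0,0,1,1)
step 2: output 3; order=[2,3]; indeg=(1,1,0,0,1,0)
step 3: output 5; order=[2,3,5]; indeg=(1,1,0,0,0,0)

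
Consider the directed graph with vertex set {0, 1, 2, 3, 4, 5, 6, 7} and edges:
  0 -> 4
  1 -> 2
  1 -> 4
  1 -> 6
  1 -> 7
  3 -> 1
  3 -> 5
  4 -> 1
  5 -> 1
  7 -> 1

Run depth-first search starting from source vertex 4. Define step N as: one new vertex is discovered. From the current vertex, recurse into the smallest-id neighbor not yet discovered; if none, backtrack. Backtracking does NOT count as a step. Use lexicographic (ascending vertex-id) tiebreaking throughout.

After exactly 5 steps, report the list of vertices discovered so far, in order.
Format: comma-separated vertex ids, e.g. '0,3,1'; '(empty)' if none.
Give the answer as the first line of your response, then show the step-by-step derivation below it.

4,1,2,6,7

step 1: discover 4; path=4; order=4
step 2: discover 1; path=4>1; order=4,1
step 3: discover 2; path=4>1>2; order=4,1,2
step 4: discover 6; path=4>1>6; order=4,1,2,6
step 5: discover 7; path=4>1>7; order=4,1,2,6,7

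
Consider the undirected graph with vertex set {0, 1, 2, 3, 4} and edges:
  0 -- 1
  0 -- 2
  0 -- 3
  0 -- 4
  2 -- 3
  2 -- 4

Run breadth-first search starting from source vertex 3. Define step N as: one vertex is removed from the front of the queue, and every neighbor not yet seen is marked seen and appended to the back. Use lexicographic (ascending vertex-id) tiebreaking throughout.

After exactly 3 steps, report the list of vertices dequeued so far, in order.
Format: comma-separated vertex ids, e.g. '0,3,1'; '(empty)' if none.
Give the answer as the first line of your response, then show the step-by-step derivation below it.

3,0,2

step 1: dequeue 3; queue=[0,2]; order=3
step 2: dequeue 0; queue=[2,1,4]; order=3,0
step 3: dequeue 2; queue=[1,4]; order=3,0,2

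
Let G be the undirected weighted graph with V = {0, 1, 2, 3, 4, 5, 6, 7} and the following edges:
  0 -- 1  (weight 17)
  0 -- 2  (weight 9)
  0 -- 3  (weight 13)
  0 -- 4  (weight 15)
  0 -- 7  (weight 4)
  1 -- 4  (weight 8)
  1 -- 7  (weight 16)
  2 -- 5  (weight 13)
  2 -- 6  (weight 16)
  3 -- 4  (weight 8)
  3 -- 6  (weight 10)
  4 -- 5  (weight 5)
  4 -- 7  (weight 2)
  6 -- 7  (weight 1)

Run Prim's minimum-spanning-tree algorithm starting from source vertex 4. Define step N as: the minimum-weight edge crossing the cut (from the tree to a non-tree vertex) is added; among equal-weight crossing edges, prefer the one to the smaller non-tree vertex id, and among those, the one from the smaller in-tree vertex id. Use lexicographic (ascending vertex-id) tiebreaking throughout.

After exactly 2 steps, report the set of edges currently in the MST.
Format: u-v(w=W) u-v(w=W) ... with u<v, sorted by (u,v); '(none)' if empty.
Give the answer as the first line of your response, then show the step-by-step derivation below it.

4-7(w=2) 6-7(w=1)

step 1: add edge 4-7 (w=2); MST = {4-7(w=2)}
step 2: add edge 6-7 (w=1); MST = {4-7(w=2) 6-7(w=1)}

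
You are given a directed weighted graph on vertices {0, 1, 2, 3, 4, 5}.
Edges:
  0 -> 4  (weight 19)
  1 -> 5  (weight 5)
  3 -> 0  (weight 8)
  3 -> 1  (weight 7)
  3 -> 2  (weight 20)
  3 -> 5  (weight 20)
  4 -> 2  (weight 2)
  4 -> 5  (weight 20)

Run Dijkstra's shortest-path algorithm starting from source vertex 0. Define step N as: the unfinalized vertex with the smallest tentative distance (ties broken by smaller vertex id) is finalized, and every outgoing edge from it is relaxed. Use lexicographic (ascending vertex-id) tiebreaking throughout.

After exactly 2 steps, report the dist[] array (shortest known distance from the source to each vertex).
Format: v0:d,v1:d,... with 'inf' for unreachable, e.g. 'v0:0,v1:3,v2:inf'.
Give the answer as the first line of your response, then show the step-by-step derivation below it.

v0:0,v1:inf,v2:21,v3:inf,v4:19,v5:39

step 1: dist = v0:0,v1:inf,v2:inf,v3:inf,v4:19,v5:inf
step 2: dist = v0:0,v1:inf,v2:21,v3:inf,v4:19,v5:39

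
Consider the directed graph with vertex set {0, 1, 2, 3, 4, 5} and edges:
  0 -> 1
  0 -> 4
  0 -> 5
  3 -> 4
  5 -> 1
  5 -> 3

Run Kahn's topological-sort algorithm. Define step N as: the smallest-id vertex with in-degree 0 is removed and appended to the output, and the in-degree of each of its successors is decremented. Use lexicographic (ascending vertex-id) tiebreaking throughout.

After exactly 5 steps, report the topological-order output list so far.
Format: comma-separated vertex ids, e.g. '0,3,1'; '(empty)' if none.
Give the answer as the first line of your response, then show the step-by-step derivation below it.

0,2,5,1,3

step 1: output 0; order=[0]; indeg=(0,1,0,1,1,0)
step 2: output 2; order=[0,2]; indeg=(0,1,0,1,1,0)
step 3: output 5; order=[0,2,5]; indeg=(0,0,0,0,1,0)
step 4: output 1; order=[0,2,5,1]; indeg=(0,0,0,0,1,0)
step 5: output 3; order=[0,2,5,1,3]; indeg=(0,0,0,0,0,0)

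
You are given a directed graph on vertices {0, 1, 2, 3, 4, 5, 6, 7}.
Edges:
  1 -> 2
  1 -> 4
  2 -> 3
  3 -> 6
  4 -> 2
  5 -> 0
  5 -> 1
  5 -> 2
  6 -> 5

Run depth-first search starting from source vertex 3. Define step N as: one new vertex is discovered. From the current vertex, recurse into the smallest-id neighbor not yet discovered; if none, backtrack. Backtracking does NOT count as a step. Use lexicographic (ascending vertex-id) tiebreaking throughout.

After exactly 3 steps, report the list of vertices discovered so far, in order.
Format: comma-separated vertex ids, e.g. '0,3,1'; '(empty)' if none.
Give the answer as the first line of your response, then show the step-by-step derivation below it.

3,6,5

step 1: discover 3; path=3; order=3
step 2: discover 6; path=3>6; order=3,6
step 3: discover 5; path=3>6>5; order=3,6,5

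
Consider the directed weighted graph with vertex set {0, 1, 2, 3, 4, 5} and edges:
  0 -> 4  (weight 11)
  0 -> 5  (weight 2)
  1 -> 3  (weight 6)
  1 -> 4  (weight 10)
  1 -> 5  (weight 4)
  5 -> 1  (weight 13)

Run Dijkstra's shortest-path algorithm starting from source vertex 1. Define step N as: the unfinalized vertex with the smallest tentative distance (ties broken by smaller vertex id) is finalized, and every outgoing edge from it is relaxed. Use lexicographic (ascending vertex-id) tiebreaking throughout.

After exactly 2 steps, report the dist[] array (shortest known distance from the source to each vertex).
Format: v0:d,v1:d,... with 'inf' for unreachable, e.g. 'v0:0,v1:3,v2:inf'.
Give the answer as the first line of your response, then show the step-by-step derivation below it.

v0:inf,v1:0,v2:inf,v3:6,v4:10,v5:4

step 1: dist = v0:inf,v1:0,v2:inf,v3:6,v4:10,v5:4
step 2: dist = v0:inf,v1:0,v2:inf,v3:6,v4:10,v5:4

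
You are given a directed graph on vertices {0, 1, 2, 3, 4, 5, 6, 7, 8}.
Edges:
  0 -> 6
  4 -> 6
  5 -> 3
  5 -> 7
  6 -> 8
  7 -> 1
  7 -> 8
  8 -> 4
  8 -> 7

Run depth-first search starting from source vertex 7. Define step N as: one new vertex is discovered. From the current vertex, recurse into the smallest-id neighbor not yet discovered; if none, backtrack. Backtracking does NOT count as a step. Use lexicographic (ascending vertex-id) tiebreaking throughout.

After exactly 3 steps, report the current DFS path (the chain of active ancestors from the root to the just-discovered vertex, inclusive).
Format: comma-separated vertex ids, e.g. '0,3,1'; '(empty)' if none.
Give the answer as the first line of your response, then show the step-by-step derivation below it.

7,8

step 1: discover 7; path=7; order=7
step 2: discover 1; path=7>1; order=7,1
step 3: discover 8; path=7>8; order=7,1,8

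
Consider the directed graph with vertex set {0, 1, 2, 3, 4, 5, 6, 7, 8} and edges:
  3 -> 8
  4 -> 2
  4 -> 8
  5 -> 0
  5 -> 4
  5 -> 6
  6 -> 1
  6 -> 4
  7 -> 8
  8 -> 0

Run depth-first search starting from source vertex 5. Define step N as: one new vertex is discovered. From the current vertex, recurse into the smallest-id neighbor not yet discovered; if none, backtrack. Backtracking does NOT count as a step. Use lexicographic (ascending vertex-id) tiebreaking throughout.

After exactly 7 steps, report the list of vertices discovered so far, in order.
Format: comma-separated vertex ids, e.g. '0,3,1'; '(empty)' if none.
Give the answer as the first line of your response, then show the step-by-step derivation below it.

5,0,4,2,8,6,1

step 1: discover 5; path=5; order=5
step 2: discover 0; path=5>0; order=5,0
step 3: discover 4; path=5>4; order=5,0,4
step 4: discover 2; path=5>4>2; order=5,0,4,2
step 5: discover 8; path=5>4>8; order=5,0,4,2,8
step 6: discover 6; path=5>6; order=5,0,4,2,8,6
step 7: discover 1; path=5>6>1; order=5,0,4,2,8,6,1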